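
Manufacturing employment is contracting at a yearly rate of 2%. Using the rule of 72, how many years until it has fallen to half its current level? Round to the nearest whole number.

approximately 36 years

Halving time ≈ 72 / 2 = 36.00 → 36 years.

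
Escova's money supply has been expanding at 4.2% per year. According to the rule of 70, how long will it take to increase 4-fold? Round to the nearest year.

Doubling time ≈ 70/4.2 = 16.67 years.
4× is 2 doublings, so 2 × 16.67 ≈ 33 years.

around 33 years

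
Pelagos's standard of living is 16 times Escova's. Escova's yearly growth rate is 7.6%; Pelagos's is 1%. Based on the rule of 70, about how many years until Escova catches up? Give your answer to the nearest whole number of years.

about 42 years

The growth-rate gap is 7.6% − 1% = 6.6 percentage points.
So the ratio between them halves every 70/6.6 ≈ 10.61 years.
A 16 times gap closes after 4 halvings: 4 × 10.61 ≈ 42 years.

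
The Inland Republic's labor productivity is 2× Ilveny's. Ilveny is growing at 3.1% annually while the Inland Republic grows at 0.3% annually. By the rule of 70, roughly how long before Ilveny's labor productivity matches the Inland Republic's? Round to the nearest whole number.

Ilveny gains on the Inland Republic at 3.1% − 0.3% = 2.8 points a year.
At that relative rate the gap halves every 70/2.8 ≈ 25.00 years.
A 2× gap closes after 1 halving: 1 × 25.00 ≈ 25 years.

≈ 25 years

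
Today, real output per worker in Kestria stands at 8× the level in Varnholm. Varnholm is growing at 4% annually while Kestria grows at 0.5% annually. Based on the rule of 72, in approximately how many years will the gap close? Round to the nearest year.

Varnholm gains on Kestria at 4% − 0.5% = 3.5 points a year.
At that relative rate the gap halves every 72/3.5 ≈ 20.57 years.
An 8× gap closes after 3 halvings: 3 × 20.57 ≈ 62 years.

about 62 years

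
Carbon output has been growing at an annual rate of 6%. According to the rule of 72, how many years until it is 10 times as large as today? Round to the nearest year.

At 6% it doubles every 72/6 ≈ 12.00 years.
10× is log₂ 10 ≈ 3.32 doublings, so ≈ 3.32 × 12.00 = 40 years.

around 40 years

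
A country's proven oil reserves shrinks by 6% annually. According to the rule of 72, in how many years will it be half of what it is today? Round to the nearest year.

Falling at 6%, it halves about every 72/6 = 12.00 years.

around 12 years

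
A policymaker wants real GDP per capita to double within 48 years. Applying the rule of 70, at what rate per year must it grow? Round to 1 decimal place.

around 1.5%

70 / 48 ≈ 1.46, so about 1.5% per year.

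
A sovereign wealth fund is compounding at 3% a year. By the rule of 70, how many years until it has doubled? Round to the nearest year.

approximately 23 years

At 3%, doubling takes about 70/3 = 23.33 years.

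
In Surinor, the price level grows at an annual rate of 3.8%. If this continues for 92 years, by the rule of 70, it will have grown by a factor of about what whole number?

At 3.8% one doubling takes ≈ 18.42 years; 92 years is 5 of them, so ×32.

approximately 32 times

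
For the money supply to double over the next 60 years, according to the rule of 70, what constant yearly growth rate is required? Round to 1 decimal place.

70 / 60 ≈ 1.17, so about 1.2% per year.

1.2%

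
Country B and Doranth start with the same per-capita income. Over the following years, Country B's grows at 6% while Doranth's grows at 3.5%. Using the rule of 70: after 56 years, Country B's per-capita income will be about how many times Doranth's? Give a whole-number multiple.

approximately 4 times

Country B pulls ahead at 2.5 pp per year, so the ratio doubles every 70/2.5 ≈ 28.00 years.
In 56 years that's 2.00 doublings: 2^2.00 ≈ 4.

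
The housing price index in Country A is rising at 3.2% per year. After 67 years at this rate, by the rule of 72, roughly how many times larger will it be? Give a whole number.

approximately 8 times

72/3.2 ≈ 22.50 years per doubling.
67 years fits 3 doublings: 2^3 = 8.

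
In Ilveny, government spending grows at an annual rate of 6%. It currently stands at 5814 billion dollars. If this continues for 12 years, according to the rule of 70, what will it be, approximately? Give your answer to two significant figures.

roughly 12000 billion dollars

It doubles every 70/6 ≈ 11.67 years, so 12 years is 1.03 doublings.
2^1.03 ≈ 2.04; 5814 × 2.04 ≈ 12000 billion dollars.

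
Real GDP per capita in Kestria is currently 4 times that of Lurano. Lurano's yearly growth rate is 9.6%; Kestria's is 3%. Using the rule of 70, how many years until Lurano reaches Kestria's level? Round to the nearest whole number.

21 years

Lurano gains on Kestria at 9.6% − 3% = 6.6 points a year.
At that relative rate the gap halves every 70/6.6 ≈ 10.61 years.
A 4 times gap closes after 2 halvings: 2 × 10.61 ≈ 21 years.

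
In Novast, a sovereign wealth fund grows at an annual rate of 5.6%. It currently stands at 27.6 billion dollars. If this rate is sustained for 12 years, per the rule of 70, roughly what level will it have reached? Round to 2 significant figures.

≈ 54 billion dollars

It doubles every 70/5.6 ≈ 12.50 years, so 12 years is 0.96 doublings.
2^0.96 ≈ 1.95; 27.6 × 1.95 ≈ 54 billion dollars.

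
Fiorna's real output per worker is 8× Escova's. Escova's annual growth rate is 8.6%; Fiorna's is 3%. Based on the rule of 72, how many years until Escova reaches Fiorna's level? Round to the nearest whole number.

39 years

What matters is the difference: 5.6 pp.
Rule of 72 on the gap: the ratio halves every 72/5.6 ≈ 12.86 years.
An 8× gap closes after 3 halvings: 3 × 12.86 ≈ 39 years.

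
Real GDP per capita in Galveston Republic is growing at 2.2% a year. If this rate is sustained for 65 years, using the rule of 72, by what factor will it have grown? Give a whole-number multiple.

72/2.2 ≈ 32.73 years per doubling.
65 years fits 2 doublings: 2^2 = 4.

4 times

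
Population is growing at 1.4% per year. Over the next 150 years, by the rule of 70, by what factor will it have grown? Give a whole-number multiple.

At 1.4% one doubling takes ≈ 50.00 years; 150 years is 3 of them, so ×8.

roughly 8 times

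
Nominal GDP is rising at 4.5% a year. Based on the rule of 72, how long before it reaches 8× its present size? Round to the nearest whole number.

48 years

At 4.5% it doubles every 72/4.5 ≈ 16.00 years.
8× is 3 doublings, so 3 × 16.00 ≈ 48 years.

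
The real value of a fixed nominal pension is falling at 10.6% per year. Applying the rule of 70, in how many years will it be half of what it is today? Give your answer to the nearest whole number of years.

Falling at 10.6%, it halves about every 70/10.6 = 6.60 years.

7 years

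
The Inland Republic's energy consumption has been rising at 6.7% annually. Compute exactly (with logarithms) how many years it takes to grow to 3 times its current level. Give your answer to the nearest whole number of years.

17 years

t = ln(3) / ln(1 + 0.067) = 1.0986 / 0.064851 ≈ 16.94.
≈ 17 years.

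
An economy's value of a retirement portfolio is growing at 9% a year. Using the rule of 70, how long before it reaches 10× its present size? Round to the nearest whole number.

At 9% it doubles every 70/9 ≈ 7.78 years.
Reaching 10× takes log₂(10) ≈ 3.32 doublings.
3.32 × 7.78 ≈ 26 years.

about 26 years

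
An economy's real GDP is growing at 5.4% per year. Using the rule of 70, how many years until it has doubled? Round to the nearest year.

At 5.4%, doubling takes about 70/5.4 = 12.96 years.

about 13 years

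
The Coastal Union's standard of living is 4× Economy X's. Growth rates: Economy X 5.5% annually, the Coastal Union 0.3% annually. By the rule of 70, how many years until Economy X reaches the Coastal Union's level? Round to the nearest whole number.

The growth-rate gap is 5.5% − 0.3% = 5.2 percentage points.
So the ratio between them halves every 70/5.2 ≈ 13.46 years.
A 4× gap closes after 2 halvings: 2 × 13.46 ≈ 27 years.

about 27 years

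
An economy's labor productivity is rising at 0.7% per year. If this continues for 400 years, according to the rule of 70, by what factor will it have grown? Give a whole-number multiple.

about 16 times

Doubling time ≈ 70/0.7 = 100.00 years.
400/100.00 ≈ 4 doublings, so about 2^4 = 16×.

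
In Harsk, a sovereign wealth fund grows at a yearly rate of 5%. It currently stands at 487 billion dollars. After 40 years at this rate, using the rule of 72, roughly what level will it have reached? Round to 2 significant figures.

It doubles every 72/5 ≈ 14.40 years, so 40 years is 2.78 doublings.
2^2.78 ≈ 6.87; 487 × 6.87 ≈ 3300 billion dollars.

approximately 3300 billion dollars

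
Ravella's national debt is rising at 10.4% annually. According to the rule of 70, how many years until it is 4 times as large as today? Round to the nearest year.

At 10.4% it doubles every 70/10.4 ≈ 6.73 years.
Getting to 4× needs 2 doublings: 2 × 6.73 ≈ 13 years.

approximately 13 years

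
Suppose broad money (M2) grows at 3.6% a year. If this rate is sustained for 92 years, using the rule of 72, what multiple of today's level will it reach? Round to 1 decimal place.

roughly 24.3 times

Doubles every ≈ 20.00 years (72/3.6).
92 years is 4.60 doublings; 2^4.60 ≈ 24.3×.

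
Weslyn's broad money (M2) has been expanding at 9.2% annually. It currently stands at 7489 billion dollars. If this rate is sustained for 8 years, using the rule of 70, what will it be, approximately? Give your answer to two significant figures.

about 16000 billion dollars

It doubles every 70/9.2 ≈ 7.61 years, so 8 years is 1.05 doublings.
2^1.05 ≈ 2.07; 7489 × 2.07 ≈ 16000 billion dollars.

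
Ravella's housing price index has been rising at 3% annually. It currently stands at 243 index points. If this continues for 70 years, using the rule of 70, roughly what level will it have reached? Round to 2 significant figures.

It doubles every 70/3 ≈ 23.33 years, so 70 years is 3.00 doublings.
2^3.00 ≈ 8.00; 243 × 8.00 ≈ 1900 index points.

roughly 1900 index points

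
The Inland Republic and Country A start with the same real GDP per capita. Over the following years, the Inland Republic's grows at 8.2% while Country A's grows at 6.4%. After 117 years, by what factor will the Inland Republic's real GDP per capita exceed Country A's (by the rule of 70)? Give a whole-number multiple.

Only the 1.8-point difference matters.
70/1.8 ≈ 38.89 years per doubling of the ratio; 117 years gives 3.01 doublings, so ≈ 8×.

roughly 8 times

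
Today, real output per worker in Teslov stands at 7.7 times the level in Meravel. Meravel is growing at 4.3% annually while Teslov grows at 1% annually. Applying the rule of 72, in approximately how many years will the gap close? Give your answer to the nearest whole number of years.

64 years

Meravel gains on Teslov at 4.3% − 1% = 3.3 points a year.
At that relative rate the gap halves every 72/3.3 ≈ 21.82 years.
A 7.7 times gap takes log₂(7.7) ≈ 2.94 halvings to close: 2.94 × 21.82 ≈ 64 years.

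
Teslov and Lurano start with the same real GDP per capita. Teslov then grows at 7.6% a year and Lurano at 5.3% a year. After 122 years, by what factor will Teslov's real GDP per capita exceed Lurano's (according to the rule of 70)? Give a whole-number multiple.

Teslov pulls ahead at 2.3 pp per year, so the ratio doubles every 70/2.3 ≈ 30.43 years.
In 122 years that's 4.01 doublings: 2^4.01 ≈ 16.

roughly 16 times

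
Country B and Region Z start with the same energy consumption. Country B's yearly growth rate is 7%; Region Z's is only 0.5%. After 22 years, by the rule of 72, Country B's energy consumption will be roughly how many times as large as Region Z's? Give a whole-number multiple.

Rate gap = 7% − 0.5% = 6.5 points.
The ratio doubles every 72/6.5 ≈ 11.08 years.
22/11.08 ≈ 1.99 doublings → ratio ≈ 2^1.99 ≈ 4.

approximately 4 times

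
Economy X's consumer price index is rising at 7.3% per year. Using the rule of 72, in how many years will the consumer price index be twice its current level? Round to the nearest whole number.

10 years

72/7.3 ≈ 9.86, so it doubles roughly every 10 years.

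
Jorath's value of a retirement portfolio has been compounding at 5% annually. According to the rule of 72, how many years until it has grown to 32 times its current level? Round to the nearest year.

One doubling takes 72/5 = 14.40 years.
32× is 5 doublings, so 5 × 14.40 ≈ 72 years.

72 years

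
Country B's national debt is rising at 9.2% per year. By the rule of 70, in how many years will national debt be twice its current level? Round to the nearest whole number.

At 9.2%, doubling takes about 70/9.2 = 7.61 years.

roughly 8 years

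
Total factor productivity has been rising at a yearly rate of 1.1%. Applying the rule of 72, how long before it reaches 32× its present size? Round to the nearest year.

327 years

One doubling takes 72/1.1 = 65.45 years.
32 = 2^5, so 5 doublings → 327 years.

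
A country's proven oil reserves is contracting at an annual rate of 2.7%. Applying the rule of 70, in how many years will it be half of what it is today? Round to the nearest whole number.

about 26 years

Falling at 2.7%, it halves about every 70/2.7 = 25.93 years.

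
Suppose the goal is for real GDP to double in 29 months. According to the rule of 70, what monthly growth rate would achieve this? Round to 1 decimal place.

70 / 29 ≈ 2.41, so about 2.4% per month.

roughly 2.4% per month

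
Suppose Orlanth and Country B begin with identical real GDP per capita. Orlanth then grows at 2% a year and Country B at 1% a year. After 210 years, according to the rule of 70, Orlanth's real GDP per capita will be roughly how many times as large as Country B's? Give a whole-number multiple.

roughly 8 times

Only the 1-point difference matters.
70/1 ≈ 70.00 years per doubling of the ratio; 210 years gives 3.00 doublings, so ≈ 8×.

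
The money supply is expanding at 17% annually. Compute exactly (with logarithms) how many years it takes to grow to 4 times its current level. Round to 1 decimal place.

8.8 years

t = ln(4) / ln(1 + 0.17) = 1.3863 / 0.157004 ≈ 8.83.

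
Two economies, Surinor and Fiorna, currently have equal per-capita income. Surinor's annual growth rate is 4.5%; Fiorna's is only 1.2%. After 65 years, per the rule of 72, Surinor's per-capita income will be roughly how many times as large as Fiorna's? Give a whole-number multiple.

Surinor pulls ahead at 3.3 pp per year, so the ratio doubles every 72/3.3 ≈ 21.82 years.
In 65 years that's 2.98 doublings: 2^2.98 ≈ 8.

around 8 times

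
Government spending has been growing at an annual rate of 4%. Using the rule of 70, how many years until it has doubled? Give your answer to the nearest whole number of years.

around 18 years

70/4 ≈ 17.50, so it doubles roughly every 18 years.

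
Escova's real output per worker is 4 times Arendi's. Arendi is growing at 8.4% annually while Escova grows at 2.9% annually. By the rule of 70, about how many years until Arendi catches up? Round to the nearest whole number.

≈ 25 years

Arendi gains on Escova at 8.4% − 2.9% = 5.5 points a year.
At that relative rate the gap halves every 70/5.5 ≈ 12.73 years.
A 4 times gap closes after 2 halvings: 2 × 12.73 ≈ 25 years.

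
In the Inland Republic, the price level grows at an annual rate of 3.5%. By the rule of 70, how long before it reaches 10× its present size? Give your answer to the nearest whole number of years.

One doubling takes 70/3.5 = 20.00 years.
10× is log₂ 10 ≈ 3.32 doublings, so ≈ 3.32 × 20.00 = 66 years.

roughly 66 years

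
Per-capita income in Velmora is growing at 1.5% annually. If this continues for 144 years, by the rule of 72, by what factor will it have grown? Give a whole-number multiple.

roughly 8 times

Doubling time ≈ 72/1.5 = 48.00 years.
144/48.00 ≈ 3 doublings, so about 2^3 = 8×.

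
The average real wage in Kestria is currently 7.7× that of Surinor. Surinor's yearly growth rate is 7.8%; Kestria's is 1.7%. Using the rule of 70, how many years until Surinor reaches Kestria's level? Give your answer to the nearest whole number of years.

34 years

What matters is the difference: 6.1 pp.
Rule of 70 on the gap: the ratio halves every 70/6.1 ≈ 11.48 years.
A 7.7× gap takes log₂(7.7) ≈ 2.94 halvings to close: 2.94 × 11.48 ≈ 34 years.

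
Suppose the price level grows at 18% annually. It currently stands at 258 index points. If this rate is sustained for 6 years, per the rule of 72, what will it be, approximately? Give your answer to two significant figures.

730 index points

It doubles every 72/18 ≈ 4.00 years, so 6 years is 1.50 doublings.
2^1.50 ≈ 2.83; 258 × 2.83 ≈ 730 index points.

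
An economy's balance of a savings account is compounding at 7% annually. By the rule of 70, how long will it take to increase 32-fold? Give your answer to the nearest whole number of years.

At 7% it doubles every 70/7 ≈ 10.00 years.
32 = 2^5, so 5 doublings → 50 years.

around 50 years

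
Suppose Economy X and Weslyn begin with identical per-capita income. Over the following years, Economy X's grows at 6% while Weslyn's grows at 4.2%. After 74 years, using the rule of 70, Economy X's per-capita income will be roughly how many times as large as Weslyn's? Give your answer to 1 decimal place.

Rate gap = 6% − 4.2% = 1.8 points.
The ratio doubles every 70/1.8 ≈ 38.89 years.
74/38.89 ≈ 1.90 doublings → ratio ≈ 2^1.90 ≈ 3.7.

around 3.7 times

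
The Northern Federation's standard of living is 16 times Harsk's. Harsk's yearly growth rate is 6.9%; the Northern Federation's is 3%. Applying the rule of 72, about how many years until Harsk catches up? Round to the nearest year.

Harsk gains on the Northern Federation at 6.9% − 3% = 3.9 points a year.
At that relative rate the gap halves every 72/3.9 ≈ 18.46 years.
A 16 times gap closes after 4 halvings: 4 × 18.46 ≈ 74 years.

about 74 years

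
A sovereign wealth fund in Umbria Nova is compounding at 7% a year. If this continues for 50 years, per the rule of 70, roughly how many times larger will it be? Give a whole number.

32 times

70/7 ≈ 10.00 years per doubling.
50 years fits 5 doublings: 2^5 = 32.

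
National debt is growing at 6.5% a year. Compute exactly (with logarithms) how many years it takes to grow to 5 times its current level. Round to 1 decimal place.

25.6 years

t = ln(5) / ln(1 + 0.065) = 1.6094 / 0.062975 ≈ 25.56.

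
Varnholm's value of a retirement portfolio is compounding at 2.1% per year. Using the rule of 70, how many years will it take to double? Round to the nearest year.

At 2.1%, doubling takes about 70/2.1 = 33.33 years.

about 33 years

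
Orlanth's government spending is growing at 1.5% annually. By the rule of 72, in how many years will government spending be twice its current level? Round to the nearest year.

At 1.5%, doubling takes about 72/1.5 = 48.00 years.

approximately 48 years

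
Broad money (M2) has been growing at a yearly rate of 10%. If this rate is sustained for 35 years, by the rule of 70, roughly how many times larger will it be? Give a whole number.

70/10 ≈ 7.00 years per doubling.
35 years fits 5 doublings: 2^5 = 32.

about 32 times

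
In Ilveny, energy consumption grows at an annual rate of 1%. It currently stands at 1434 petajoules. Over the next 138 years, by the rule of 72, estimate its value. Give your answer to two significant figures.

5400 petajoules

Doubling time ≈ 72/1 = 72.00 years.
138 years is 138/72.00 ≈ 1.92 doublings, a factor of 2^1.92 ≈ 3.78.
1434 × 3.78 ≈ 5400 petajoules.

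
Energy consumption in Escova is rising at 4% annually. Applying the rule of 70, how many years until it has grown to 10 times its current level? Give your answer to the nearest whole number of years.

At 4% it doubles every 70/4 ≈ 17.50 years.
Reaching 10× takes log₂(10) ≈ 3.32 doublings.
3.32 × 17.50 ≈ 58 years.

about 58 years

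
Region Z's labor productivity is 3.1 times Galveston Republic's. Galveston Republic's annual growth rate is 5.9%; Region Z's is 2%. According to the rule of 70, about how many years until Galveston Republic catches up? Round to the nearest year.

The growth-rate gap is 5.9% − 2% = 3.9 percentage points.
So the ratio between them halves every 70/3.9 ≈ 17.95 years.
A 3.1 times gap takes log₂(3.1) ≈ 1.63 halvings to close: 1.63 × 17.95 ≈ 29 years.

about 29 years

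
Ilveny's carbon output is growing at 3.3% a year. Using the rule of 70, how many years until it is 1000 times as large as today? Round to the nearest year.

At 3.3% it doubles every 70/3.3 ≈ 21.21 years.
1000× is log₂ 1000 ≈ 9.97 doublings, so ≈ 9.97 × 21.21 = 211 years.

around 211 years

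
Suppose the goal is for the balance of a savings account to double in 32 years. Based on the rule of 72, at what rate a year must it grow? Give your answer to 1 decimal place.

approximately 2.3%

72 / 32 ≈ 2.25, so about 2.3% a year.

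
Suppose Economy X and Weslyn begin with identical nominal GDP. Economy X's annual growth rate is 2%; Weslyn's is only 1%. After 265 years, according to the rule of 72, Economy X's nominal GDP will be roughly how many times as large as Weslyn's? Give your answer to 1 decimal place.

12.8 times

Economy X pulls ahead at 1 pp per year, so the ratio doubles every 72/1 ≈ 72.00 years.
In 265 years that's 3.68 doublings: 2^3.68 ≈ 12.8.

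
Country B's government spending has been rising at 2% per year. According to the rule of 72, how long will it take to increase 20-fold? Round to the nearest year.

roughly 156 years

At 2% it doubles every 72/2 ≈ 36.00 years.
20× is log₂ 20 ≈ 4.32 doublings, so ≈ 4.32 × 36.00 = 156 years.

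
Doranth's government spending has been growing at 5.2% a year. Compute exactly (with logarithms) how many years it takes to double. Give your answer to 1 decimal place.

13.7 years

t = ln(2) / ln(1 + 0.052) = 0.6931 / 0.050693 ≈ 13.67.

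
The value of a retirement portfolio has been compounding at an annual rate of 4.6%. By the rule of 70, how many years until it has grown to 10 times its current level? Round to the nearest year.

≈ 51 years

At 4.6% it doubles every 70/4.6 ≈ 15.22 years.
10× is log₂ 10 ≈ 3.32 doublings, so ≈ 3.32 × 15.22 = 51 years.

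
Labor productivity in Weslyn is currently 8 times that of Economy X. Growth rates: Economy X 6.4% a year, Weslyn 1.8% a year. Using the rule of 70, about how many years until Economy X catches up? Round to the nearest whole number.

around 46 years

Economy X gains on Weslyn at 6.4% − 1.8% = 4.6 points a year.
At that relative rate the gap halves every 70/4.6 ≈ 15.22 years.
An 8 times gap closes after 3 halvings: 3 × 15.22 ≈ 46 years.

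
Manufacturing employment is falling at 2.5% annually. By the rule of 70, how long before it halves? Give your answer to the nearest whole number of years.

Halving time ≈ 70 / 2.5 = 28.00 → 28 years.

about 28 years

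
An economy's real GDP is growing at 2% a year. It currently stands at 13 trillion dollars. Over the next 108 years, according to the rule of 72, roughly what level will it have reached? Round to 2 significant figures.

100 trillion dollars

Doubling time ≈ 72/2 = 36.00 years.
108 years is 108/36.00 ≈ 3.00 doublings, a factor of 2^3.00 ≈ 8.00.
13 × 8.00 ≈ 100 trillion dollars.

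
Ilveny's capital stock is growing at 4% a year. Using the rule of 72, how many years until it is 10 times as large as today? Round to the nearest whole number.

One doubling takes 72/4 = 18.00 years.
10× is log₂ 10 ≈ 3.32 doublings, so ≈ 3.32 × 18.00 = 60 years.

around 60 years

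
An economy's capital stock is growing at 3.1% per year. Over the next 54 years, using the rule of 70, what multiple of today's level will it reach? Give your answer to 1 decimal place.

≈ 5.2 times

Doubles every ≈ 22.58 years (70/3.1).
54 years is 2.39 doublings; 2^2.39 ≈ 5.2×.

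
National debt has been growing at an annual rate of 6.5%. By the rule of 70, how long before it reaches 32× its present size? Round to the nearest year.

One doubling takes 70/6.5 = 10.77 years.
Getting to 32× needs 5 doublings: 5 × 10.77 ≈ 54 years.

≈ 54 years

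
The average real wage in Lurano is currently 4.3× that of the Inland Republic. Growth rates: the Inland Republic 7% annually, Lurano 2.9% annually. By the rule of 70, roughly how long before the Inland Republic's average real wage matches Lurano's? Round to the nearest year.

around 36 years

The growth-rate gap is 7% − 2.9% = 4.1 percentage points.
So the ratio between them halves every 70/4.1 ≈ 17.07 years.
A 4.3× gap takes log₂(4.3) ≈ 2.10 halvings to close: 2.10 × 17.07 ≈ 36 years.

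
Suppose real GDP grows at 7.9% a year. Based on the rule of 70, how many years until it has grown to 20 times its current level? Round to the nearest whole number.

roughly 38 years

Doubling time ≈ 70/7.9 = 8.86 years.
Reaching 20× takes log₂(20) ≈ 4.32 doublings.
4.32 × 8.86 ≈ 38 years.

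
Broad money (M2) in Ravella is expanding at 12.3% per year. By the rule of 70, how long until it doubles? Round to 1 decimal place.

At 12.3%, doubling takes about 70/12.3 = 5.69 years.

around 5.7 years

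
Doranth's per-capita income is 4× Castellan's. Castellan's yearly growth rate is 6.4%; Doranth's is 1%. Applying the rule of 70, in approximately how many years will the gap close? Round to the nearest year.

The growth-rate gap is 6.4% − 1% = 5.4 percentage points.
So the ratio between them halves every 70/5.4 ≈ 12.96 years.
A 4× gap closes after 2 halvings: 2 × 12.96 ≈ 26 years.

about 26 years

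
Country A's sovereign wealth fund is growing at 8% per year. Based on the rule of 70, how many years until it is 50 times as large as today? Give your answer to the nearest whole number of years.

One doubling takes 70/8 = 8.75 years.
Reaching 50× takes log₂(50) ≈ 5.64 doublings.
5.64 × 8.75 ≈ 49 years.

approximately 49 years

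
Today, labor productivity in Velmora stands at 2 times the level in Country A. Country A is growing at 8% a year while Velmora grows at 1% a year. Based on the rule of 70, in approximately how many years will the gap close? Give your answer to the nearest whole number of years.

around 10 years

What matters is the difference: 7 pp.
Rule of 70 on the gap: the ratio halves every 70/7 ≈ 10.00 years.
A 2 times gap closes after 1 halving: 1 × 10.00 ≈ 10 years.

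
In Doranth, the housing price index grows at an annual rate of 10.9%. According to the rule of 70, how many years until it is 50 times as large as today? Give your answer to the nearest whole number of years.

≈ 36 years

At 10.9% it doubles every 70/10.9 ≈ 6.42 years.
50× is log₂ 50 ≈ 5.64 doublings, so ≈ 5.64 × 6.42 = 36 years.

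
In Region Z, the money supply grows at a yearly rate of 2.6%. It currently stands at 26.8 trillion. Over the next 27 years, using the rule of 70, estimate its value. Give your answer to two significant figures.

approximately 54 trillion

It doubles every 70/2.6 ≈ 26.92 years, so 27 years is 1.00 doublings.
2^1.00 ≈ 2.00; 26.8 × 2.00 ≈ 54 trillion.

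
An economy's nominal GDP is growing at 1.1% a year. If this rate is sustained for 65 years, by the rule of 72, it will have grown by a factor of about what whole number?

around 2 times

Doubling time ≈ 72/1.1 = 65.45 years.
65/65.45 ≈ 1 doubling, so about 2^1 = 2×.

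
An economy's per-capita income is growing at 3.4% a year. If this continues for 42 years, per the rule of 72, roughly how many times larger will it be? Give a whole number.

about 4 times

Doubling time ≈ 72/3.4 = 21.18 years.
42/21.18 ≈ 2 doublings, so about 2^2 = 4×.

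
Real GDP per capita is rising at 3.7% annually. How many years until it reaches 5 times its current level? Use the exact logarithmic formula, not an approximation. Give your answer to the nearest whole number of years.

t = ln(5) / ln(1 + 0.037) = 1.6094 / 0.036332 ≈ 44.30.
≈ 44 years.

44 years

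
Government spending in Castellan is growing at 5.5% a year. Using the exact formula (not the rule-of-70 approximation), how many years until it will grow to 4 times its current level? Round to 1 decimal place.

t = ln(4) / ln(1 + 0.055) = 1.3863 / 0.053541 ≈ 25.89.

25.9 years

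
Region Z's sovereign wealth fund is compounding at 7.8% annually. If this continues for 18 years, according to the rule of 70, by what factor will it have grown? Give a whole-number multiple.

approximately 4 times

70/7.8 ≈ 8.97 years per doubling.
18 years fits 2 doublings: 2^2 = 4.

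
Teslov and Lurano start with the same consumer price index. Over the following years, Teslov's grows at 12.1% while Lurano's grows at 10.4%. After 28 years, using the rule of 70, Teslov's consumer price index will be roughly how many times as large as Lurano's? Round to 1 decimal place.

roughly 1.6 times

Rate gap = 12.1% − 10.4% = 1.7 points.
The ratio doubles every 70/1.7 ≈ 41.18 years.
28/41.18 ≈ 0.68 doublings → ratio ≈ 2^0.68 ≈ 1.6.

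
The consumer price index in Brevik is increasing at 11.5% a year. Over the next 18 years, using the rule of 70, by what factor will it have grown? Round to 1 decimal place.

Doubling time ≈ 70/11.5 = 6.09 years.
18 years / 6.09 ≈ 2.96 doublings → factor 2^2.96 ≈ 7.8.

about 7.8 times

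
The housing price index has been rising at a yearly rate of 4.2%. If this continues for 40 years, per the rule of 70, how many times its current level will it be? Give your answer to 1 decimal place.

Doubles every ≈ 16.67 years (70/4.2).
40 years is 2.40 doublings; 2^2.40 ≈ 5.3×.

around 5.3 times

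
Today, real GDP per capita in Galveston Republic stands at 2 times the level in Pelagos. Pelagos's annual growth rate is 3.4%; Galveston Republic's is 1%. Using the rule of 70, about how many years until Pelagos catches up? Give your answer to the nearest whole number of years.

about 29 years

The growth-rate gap is 3.4% − 1% = 2.4 percentage points.
So the ratio between them halves every 70/2.4 ≈ 29.17 years.
A 2 times gap closes after 1 halving: 1 × 29.17 ≈ 29 years.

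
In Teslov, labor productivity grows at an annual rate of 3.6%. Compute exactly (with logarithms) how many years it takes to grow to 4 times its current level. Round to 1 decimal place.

t = ln(4) / ln(1 + 0.036) = 1.3863 / 0.035367 ≈ 39.20.

39.2 years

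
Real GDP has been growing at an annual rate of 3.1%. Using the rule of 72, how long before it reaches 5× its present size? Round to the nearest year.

about 54 years

One doubling takes 72/3.1 = 23.23 years.
Reaching 5× takes log₂(5) ≈ 2.32 doublings.
2.32 × 23.23 ≈ 54 years.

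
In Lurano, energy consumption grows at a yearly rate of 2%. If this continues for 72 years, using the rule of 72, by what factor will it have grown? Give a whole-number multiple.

about 4 times

At 2% one doubling takes ≈ 36.00 years; 72 years is 2 of them, so ×4.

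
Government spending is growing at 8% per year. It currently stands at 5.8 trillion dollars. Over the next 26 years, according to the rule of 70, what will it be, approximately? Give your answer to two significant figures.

about 45 trillion dollars

It doubles every 70/8 ≈ 8.75 years, so 26 years is 2.97 doublings.
2^2.97 ≈ 7.84; 5.8 × 7.84 ≈ 45 trillion dollars.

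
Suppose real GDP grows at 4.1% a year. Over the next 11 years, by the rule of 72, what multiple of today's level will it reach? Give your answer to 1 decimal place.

approximately 1.5 times

Doubles every ≈ 17.56 years (72/4.1).
11 years is 0.63 doublings; 2^0.63 ≈ 1.5×.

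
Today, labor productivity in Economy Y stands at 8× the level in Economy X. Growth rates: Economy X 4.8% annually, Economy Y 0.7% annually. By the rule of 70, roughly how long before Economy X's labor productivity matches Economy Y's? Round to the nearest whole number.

Economy X gains on Economy Y at 4.8% − 0.7% = 4.1 points a year.
At that relative rate the gap halves every 70/4.1 ≈ 17.07 years.
An 8× gap closes after 3 halvings: 3 × 17.07 ≈ 51 years.

51 years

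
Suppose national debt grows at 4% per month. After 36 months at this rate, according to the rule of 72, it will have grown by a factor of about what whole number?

At 4% one doubling takes ≈ 18.00 months; 36 months is 2 of them, so ×4.

roughly 4 times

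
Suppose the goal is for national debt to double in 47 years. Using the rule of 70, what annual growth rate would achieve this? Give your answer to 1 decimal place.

70 / 47 ≈ 1.49, so about 1.5% annually.

around 1.5%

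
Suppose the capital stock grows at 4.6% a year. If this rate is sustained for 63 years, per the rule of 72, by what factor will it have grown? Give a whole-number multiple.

about 16 times

Doubling time ≈ 72/4.6 = 15.65 years.
63/15.65 ≈ 4 doublings, so about 2^4 = 16×.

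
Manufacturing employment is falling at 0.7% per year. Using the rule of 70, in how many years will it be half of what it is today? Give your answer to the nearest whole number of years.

Halving time ≈ 70 / 0.7 = 100.00 → 100 years.

around 100 years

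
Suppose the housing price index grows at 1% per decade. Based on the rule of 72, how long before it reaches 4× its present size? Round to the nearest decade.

One doubling takes 72/1 = 72.00 decades.
4 = 2^2, so 2 doublings → 144 decades.

roughly 144 decades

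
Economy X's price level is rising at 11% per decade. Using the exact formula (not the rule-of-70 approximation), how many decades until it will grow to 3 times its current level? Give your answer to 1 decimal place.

10.5 decades

t = ln(3) / ln(1 + 0.11) = 1.0986 / 0.104360 ≈ 10.53.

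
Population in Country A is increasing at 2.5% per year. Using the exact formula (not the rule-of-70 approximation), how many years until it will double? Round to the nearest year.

t = ln(2) / ln(1 + 0.025) = 0.6931 / 0.024693 ≈ 28.07.
≈ 28 years.

28 years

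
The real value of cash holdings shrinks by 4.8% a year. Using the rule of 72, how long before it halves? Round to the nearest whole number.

The rule works in reverse for decay: 72/4.8 ≈ 15.00 years to halve.

roughly 15 years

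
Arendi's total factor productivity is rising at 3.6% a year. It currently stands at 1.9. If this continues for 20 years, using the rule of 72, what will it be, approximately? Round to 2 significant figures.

It doubles every 72/3.6 ≈ 20.00 years, so 20 years is 1.00 doublings.
2^1.00 ≈ 2.00; 1.9 × 2.00 ≈ 3.8.

3.8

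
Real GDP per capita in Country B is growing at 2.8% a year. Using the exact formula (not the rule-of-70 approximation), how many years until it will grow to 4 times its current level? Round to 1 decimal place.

50.2 years

t = ln(4) / ln(1 + 0.028) = 1.3863 / 0.027615 ≈ 50.20.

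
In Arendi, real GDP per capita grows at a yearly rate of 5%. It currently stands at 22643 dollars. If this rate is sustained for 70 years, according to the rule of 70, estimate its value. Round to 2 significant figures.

about 720000 dollars

It doubles every 70/5 ≈ 14.00 years, so 70 years is 5.00 doublings.
2^5.00 ≈ 32.00; 22643 × 32.00 ≈ 720000 dollars.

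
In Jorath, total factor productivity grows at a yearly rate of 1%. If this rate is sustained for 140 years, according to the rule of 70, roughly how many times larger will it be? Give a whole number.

70/1 ≈ 70.00 years per doubling.
140 years fits 2 doublings: 2^2 = 4.

4 times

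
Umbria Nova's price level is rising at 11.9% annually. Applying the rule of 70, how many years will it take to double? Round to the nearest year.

Doubling time ≈ 70 / 11.9 = 5.88 years.

about 6 years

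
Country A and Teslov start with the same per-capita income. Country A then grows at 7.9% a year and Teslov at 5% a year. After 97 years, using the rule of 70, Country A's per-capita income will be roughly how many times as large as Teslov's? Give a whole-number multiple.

Rate gap = 7.9% − 5% = 2.9 points.
The ratio doubles every 70/2.9 ≈ 24.14 years.
97/24.14 ≈ 4.02 doublings → ratio ≈ 2^4.02 ≈ 16.

approximately 16 times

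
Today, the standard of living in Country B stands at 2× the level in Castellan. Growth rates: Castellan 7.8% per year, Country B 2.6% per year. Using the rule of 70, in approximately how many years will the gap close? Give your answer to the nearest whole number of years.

The growth-rate gap is 7.8% − 2.6% = 5.2 percentage points.
So the ratio between them halves every 70/5.2 ≈ 13.46 years.
A 2× gap closes after 1 halving: 1 × 13.46 ≈ 13 years.

about 13 years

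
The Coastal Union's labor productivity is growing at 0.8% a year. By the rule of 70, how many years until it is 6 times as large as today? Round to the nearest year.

around 226 years

At 0.8% it doubles every 70/0.8 ≈ 87.50 years.
Reaching 6× takes log₂(6) ≈ 2.58 doublings.
2.58 × 87.50 ≈ 226 years.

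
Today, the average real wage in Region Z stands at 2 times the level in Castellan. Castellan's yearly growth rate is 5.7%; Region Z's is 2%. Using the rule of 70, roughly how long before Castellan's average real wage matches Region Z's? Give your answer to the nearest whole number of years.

roughly 19 years

The growth-rate gap is 5.7% − 2% = 3.7 percentage points.
So the ratio between them halves every 70/3.7 ≈ 18.92 years.
A 2 times gap closes after 1 halving: 1 × 18.92 ≈ 19 years.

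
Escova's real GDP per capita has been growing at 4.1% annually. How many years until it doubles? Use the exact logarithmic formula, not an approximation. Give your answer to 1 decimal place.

t = ln(2) / ln(1 + 0.041) = 0.6931 / 0.040182 ≈ 17.25.

17.3 years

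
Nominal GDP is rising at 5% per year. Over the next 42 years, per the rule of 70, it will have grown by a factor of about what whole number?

Doubling time ≈ 70/5 = 14.00 years.
42/14.00 ≈ 3 doublings, so about 2^3 = 8×.

≈ 8 times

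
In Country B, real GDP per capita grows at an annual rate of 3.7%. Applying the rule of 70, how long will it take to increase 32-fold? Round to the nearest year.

At 3.7% it doubles every 70/3.7 ≈ 18.92 years.
Getting to 32× needs 5 doublings: 5 × 18.92 ≈ 95 years.

around 95 years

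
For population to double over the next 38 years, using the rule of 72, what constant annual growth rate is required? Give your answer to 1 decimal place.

approximately 1.9%

72 / 38 ≈ 1.89, so about 1.9% annually.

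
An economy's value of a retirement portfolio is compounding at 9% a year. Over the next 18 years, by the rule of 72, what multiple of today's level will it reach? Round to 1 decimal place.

Doubles every ≈ 8.00 years (72/9).
18 years is 2.25 doublings; 2^2.25 ≈ 4.8×.

about 4.8 times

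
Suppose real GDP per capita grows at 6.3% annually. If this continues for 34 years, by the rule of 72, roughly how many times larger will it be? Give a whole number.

≈ 8 times

Doubling time ≈ 72/6.3 = 11.43 years.
34/11.43 ≈ 3 doublings, so about 2^3 = 8×.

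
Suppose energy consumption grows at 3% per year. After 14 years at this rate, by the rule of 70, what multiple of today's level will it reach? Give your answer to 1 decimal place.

≈ 1.5 times

Doubling time ≈ 70/3 = 23.33 years.
14 years / 23.33 ≈ 0.60 doublings → factor 2^0.60 ≈ 1.5.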